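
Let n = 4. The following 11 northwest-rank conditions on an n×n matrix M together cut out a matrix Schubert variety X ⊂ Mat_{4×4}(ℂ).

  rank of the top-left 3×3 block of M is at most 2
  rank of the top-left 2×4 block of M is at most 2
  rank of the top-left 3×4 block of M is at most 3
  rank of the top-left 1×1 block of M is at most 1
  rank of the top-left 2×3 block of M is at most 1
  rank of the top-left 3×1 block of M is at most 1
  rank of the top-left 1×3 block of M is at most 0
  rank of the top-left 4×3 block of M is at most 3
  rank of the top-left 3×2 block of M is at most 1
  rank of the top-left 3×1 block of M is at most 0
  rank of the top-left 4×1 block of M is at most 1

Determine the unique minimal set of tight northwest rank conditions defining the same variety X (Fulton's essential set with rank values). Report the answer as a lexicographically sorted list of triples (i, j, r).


Propagating the 11 rank bounds to every northwest block:

  0  0  0  1
  0  1  1  2
  0  1  2  3
  1  2  3  4

second differences of R give the permutation w = (4, 2, 3, 1).

Rothe diagram D(w) (5 cells), 2 SE-corners (essential conditions):

[(1, 3, 0), (3, 1, 0)]


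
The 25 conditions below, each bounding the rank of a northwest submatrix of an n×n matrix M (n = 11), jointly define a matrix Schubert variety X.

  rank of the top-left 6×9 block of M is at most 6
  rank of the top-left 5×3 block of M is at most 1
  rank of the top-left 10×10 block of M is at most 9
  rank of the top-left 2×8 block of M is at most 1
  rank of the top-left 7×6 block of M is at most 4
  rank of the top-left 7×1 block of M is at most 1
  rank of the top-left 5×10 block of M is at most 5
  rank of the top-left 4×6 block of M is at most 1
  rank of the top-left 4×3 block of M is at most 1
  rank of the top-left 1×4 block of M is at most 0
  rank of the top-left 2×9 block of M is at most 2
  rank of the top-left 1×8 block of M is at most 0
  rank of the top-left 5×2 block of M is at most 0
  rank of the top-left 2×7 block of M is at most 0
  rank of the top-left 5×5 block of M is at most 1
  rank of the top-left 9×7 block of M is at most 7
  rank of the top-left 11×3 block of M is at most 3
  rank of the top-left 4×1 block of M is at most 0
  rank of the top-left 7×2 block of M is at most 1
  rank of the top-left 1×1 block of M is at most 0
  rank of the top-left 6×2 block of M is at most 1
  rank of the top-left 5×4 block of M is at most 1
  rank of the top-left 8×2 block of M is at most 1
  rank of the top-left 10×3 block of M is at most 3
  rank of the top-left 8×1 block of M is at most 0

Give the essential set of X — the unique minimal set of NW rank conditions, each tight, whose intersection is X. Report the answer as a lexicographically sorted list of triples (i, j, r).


Rank table r_w(11×11) implied by the 25 constraints:

  i=1: 0, 0, 0, 0, 0, 0, 0, 0, 1, 1, 1
  i=2: 0, 0, 0, 0, 0, 0, 0, 1, 2, 2, 2
  i=3: 0, 0, 1, 1, 1, 1, 1, 2, 3, 3, 3
  i=4: 0, 0, 1, 1, 1, 1, 2, 3, 4, 4, 4
  i=5: 0, 0, 1, 1, 1, 2, 3, 4, 5, 5, 5
  i=6: 0, 1, 2, 2, 2, 3, 4, 5, 6, 6, 6
  i=7: 0, 1, 2, 3, 3, 4, 5, 6, 7, 7, 7
  i=8: 0, 1, 2, 3, 4, 5, 6, 7, 8, 8, 8
  i=9: 1, 2, 3, 4, 5, 6, 7, 8, 9, 9, 9
  i=10: 1, 2, 3, 4, 5, 6, 7, 8, 9, 9, 10
  i=11: 1, 2, 3, 4, 5, 6, 7, 8, 9, 10, 11

reading off 1-entries of Δ²R: w = (9, 8, 3, 7, 6, 2, 4, 5, 1, 11, 10).

D(w) has 30 cells with 7 SE-corners; essential set:

[(1, 8, 0), (2, 7, 0), (4, 6, 1), (5, 2, 0), (5, 5, 1), (8, 1, 0), (10, 10, 9)]


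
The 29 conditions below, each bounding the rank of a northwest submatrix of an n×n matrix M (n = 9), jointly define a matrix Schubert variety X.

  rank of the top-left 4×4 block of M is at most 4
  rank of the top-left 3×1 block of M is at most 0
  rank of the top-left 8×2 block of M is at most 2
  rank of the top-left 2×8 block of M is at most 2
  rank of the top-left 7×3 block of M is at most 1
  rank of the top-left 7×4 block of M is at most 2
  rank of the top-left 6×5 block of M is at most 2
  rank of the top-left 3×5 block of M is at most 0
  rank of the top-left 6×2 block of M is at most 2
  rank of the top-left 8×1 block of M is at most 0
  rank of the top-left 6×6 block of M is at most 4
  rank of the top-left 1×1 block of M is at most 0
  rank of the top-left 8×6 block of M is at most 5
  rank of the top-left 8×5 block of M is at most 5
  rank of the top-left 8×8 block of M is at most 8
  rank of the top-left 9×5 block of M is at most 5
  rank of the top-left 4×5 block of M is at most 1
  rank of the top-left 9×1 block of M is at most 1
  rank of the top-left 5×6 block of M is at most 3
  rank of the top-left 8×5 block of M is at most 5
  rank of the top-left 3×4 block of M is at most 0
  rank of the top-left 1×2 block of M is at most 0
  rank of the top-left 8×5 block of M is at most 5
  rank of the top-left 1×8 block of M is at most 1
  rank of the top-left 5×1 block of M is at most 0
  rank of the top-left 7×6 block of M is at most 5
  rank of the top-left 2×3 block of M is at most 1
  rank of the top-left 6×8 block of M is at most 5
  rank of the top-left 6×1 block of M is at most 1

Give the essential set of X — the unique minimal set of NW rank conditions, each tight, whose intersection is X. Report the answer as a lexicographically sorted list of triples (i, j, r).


Rank table r_w(9×9) implied by the 29 constraints:

  R[1]: 0 0 0 0 0 1 1 1 1
  R[2]: 0 0 0 0 0 1 2 2 2
  R[3]: 0 0 0 0 0 1 2 3 3
  R[4]: 0 1 1 1 1 2 3 4 4
  R[5]: 0 1 1 2 2 3 4 5 5
  R[6]: 0 1 1 2 2 3 4 5 6
  R[7]: 0 1 1 2 3 4 5 6 7
  R[8]: 0 1 2 3 4 5 6 7 8
  R[9]: 1 2 3 4 5 6 7 8 9

so w = (6, 7, 8, 2, 4, 9, 5, 3, 1).

4 SE-corners of the 24-cell Rothe diagram give Ess(w):

[(3, 5, 0), (6, 5, 2), (7, 3, 1), (8, 1, 0)]


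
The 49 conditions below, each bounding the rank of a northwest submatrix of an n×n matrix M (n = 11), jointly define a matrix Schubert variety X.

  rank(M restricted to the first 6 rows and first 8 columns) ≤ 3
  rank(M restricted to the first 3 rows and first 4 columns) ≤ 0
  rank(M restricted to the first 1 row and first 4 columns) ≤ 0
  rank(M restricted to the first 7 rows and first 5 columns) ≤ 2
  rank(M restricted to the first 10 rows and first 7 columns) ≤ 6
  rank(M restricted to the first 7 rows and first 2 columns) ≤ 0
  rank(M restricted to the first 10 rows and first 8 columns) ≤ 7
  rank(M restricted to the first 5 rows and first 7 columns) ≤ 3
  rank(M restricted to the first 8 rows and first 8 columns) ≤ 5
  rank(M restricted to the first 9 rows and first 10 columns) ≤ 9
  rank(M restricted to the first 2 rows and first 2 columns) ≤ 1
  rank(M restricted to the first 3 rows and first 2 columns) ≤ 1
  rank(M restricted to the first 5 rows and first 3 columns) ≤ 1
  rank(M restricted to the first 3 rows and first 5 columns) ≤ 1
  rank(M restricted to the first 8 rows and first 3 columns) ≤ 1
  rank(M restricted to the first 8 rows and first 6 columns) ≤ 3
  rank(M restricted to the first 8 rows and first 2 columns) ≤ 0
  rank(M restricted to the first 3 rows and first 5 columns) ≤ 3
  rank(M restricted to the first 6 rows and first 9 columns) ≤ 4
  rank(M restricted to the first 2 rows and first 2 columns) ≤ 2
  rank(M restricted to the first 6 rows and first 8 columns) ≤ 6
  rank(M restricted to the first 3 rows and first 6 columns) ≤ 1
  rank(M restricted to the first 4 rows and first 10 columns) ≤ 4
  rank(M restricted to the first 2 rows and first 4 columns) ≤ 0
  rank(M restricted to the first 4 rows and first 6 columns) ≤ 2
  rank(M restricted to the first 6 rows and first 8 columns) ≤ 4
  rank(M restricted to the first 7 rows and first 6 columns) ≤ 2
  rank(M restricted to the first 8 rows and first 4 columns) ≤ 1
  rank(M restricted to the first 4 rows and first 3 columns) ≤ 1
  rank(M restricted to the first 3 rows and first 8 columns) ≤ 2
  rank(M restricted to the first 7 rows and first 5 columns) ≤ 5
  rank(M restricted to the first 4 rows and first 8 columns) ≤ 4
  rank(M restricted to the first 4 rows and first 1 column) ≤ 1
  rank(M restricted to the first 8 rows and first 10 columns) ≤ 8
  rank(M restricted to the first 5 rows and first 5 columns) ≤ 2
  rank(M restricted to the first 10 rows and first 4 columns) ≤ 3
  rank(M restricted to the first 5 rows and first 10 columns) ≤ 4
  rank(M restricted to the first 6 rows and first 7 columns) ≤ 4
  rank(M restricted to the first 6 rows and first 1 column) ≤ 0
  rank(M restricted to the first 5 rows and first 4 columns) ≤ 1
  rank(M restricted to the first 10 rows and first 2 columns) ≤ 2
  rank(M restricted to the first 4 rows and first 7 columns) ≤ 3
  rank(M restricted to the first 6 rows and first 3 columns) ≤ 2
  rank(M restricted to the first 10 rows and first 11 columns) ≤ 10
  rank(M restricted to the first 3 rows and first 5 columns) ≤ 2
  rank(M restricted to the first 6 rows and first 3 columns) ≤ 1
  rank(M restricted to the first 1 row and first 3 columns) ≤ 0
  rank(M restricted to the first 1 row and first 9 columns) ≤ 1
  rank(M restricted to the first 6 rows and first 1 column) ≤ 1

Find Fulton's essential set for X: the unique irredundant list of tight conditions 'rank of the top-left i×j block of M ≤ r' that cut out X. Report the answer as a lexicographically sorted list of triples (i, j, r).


The tightest implied rank at each (i,j), from the 49 conditions:

  0 0 0 0 1 1 1 1 1 1 1
  0 0 0 0 1 1 2 2 2 2 2
  0 0 0 0 1 1 2 2 3 3 3
  0 0 1 1 2 2 3 3 4 4 4
  0 0 1 1 2 2 3 3 4 4 5
  0 0 1 1 2 2 3 3 4 5 6
  0 0 1 1 2 2 3 4 5 6 7
  0 0 1 1 2 3 4 5 6 7 8
  1 1 2 2 3 4 5 6 7 8 9
  1 2 3 3 4 5 6 7 8 9 10
  1 2 3 4 5 6 7 8 9 10 11

the unique w with this rank table is (5, 7, 9, 3, 11, 10, 8, 6, 1, 2, 4).

8 SE-corners of the 35-cell Rothe diagram give Ess(w):

[(3, 4, 0), (3, 6, 1), (3, 8, 2), (5, 10, 4), (6, 8, 3), (7, 6, 2), (8, 2, 0), (8, 4, 1)]


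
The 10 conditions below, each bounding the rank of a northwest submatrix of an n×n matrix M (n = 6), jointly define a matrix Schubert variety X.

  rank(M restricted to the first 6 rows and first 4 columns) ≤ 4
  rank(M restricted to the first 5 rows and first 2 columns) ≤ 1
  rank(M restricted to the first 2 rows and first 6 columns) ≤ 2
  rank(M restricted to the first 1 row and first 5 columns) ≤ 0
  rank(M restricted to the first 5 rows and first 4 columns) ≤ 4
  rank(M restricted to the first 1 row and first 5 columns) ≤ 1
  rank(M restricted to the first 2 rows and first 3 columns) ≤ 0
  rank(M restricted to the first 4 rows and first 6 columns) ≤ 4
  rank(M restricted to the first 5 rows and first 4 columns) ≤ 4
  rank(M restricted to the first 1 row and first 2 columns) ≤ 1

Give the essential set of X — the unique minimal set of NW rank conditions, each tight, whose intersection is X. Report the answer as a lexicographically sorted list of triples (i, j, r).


The tightest implied rank at each (i,j), from the 10 conditions:

  i=1: 0 0 0 0 0 1
  i=2: 0 0 0 1 1 2
  i=3: 1 1 1 2 2 3
  i=4: 1 1 2 3 3 4
  i=5: 1 1 2 3 4 5
  i=6: 1 2 3 4 5 6

giving w = (6, 4, 1, 3, 5, 2) via Δ²R.

3 SE-corners of the 10-cell Rothe diagram give Ess(w):

[(1, 5, 0), (2, 3, 0), (5, 2, 1)]


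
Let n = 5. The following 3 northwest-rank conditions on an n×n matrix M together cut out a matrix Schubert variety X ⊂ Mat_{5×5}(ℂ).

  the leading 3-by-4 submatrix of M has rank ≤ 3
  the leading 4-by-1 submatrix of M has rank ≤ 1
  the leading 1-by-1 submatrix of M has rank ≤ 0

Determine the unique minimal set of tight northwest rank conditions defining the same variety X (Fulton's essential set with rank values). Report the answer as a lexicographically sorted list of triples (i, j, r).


Rank table r_w(5×5) implied by the 3 constraints:

  i=1: 0  1  1  1  1
  i=2: 1  2  2  2  2
  i=3: 1  2  3  3  3
  i=4: 1  2  3  4  4
  i=5: 1  2  3  4  5

second differences of R give the permutation w = (2, 1, 3, 4, 5).

|D(w)|=1, |Ess(w)|=1:

[(1, 1, 0)]


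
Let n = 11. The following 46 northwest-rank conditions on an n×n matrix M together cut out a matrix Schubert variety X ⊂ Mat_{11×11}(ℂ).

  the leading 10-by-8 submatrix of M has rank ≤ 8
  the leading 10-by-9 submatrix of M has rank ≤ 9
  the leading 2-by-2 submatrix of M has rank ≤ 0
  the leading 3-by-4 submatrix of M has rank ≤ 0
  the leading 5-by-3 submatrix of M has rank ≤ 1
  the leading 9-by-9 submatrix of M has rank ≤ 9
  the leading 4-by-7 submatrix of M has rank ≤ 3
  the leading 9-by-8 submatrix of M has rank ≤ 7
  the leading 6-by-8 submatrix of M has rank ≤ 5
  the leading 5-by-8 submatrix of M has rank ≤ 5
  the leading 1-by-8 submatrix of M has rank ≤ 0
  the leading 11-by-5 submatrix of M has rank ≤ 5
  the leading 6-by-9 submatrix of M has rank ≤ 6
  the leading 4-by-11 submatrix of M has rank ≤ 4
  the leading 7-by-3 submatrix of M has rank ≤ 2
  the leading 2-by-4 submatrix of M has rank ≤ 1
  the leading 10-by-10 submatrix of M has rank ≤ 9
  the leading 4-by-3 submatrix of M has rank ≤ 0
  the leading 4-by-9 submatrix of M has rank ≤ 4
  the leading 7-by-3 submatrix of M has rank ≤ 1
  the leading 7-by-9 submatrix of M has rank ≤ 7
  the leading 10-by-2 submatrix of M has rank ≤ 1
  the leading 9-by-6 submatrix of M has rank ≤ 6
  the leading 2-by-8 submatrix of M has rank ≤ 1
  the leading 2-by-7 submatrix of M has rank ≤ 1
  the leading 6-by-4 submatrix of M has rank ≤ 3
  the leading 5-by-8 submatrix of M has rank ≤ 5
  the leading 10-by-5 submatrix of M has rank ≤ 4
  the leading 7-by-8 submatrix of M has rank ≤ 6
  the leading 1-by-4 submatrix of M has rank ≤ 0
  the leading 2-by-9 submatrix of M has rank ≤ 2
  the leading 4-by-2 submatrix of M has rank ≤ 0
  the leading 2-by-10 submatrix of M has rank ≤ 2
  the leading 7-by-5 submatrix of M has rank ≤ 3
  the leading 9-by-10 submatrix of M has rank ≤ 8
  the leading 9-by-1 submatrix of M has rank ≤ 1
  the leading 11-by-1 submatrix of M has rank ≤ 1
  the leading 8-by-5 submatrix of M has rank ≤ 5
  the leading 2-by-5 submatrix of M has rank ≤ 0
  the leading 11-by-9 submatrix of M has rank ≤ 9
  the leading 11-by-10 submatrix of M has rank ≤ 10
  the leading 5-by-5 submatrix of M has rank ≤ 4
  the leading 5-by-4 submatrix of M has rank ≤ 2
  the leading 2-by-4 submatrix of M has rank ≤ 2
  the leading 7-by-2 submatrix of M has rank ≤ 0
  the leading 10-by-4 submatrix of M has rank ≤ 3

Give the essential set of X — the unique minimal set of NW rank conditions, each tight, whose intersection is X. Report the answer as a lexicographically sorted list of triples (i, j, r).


The tightest implied rank at each (i,j), from the 46 conditions:

  R[1]: 0 | 0 | 0 | 0 | 0 | 0 | 0 | 0 | 1 | 1 | 1
  R[2]: 0 | 0 | 0 | 0 | 0 | 1 | 1 | 1 | 2 | 2 | 2
  R[3]: 0 | 0 | 0 | 0 | 1 | 2 | 2 | 2 | 3 | 3 | 3
  R[4]: 0 | 0 | 0 | 1 | 2 | 3 | 3 | 3 | 4 | 4 | 4
  R[5]: 0 | 0 | 1 | 2 | 3 | 4 | 4 | 4 | 5 | 5 | 5
  R[6]: 0 | 0 | 1 | 2 | 3 | 4 | 5 | 5 | 6 | 6 | 6
  R[7]: 0 | 0 | 1 | 2 | 3 | 4 | 5 | 6 | 7 | 7 | 7
  R[8]: 1 | 1 | 2 | 3 | 4 | 5 | 6 | 7 | 8 | 8 | 8
  R[9]: 1 | 1 | 2 | 3 | 4 | 5 | 6 | 7 | 8 | 8 | 9
  R[10]: 1 | 1 | 2 | 3 | 4 | 5 | 6 | 7 | 8 | 9 | 10
  R[11]: 1 | 2 | 3 | 4 | 5 | 6 | 7 | 8 | 9 | 10 | 11

so w = (9, 6, 5, 4, 3, 7, 8, 1, 11, 10, 2).

7 SE-corners of the 29-cell Rothe diagram give Ess(w):

[(1, 8, 0), (2, 5, 0), (3, 4, 0), (4, 3, 0), (7, 2, 0), (9, 10, 8), (10, 2, 1)]


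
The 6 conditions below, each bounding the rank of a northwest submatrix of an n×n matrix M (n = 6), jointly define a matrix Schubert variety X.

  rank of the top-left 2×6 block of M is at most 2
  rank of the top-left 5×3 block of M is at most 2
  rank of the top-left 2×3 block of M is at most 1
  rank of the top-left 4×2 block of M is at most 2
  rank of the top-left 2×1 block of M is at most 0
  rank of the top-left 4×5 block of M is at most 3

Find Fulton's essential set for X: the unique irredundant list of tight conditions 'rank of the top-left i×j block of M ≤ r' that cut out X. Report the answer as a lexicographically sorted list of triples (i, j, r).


Reconstructing r_w from the 6 given conditions:

  R[1]: 0, 1, 1, 1, 1, 1
  R[2]: 0, 1, 1, 2, 2, 2
  R[3]: 1, 2, 2, 3, 3, 3
  R[4]: 1, 2, 2, 3, 3, 4
  R[5]: 1, 2, 2, 3, 4, 5
  R[6]: 1, 2, 3, 4, 5, 6

second differences of R give the permutation w = (2, 4, 1, 6, 5, 3).

4 SE-corners of the 6-cell Rothe diagram give Ess(w):

[(2, 1, 0), (2, 3, 1), (4, 5, 3), (5, 3, 2)]


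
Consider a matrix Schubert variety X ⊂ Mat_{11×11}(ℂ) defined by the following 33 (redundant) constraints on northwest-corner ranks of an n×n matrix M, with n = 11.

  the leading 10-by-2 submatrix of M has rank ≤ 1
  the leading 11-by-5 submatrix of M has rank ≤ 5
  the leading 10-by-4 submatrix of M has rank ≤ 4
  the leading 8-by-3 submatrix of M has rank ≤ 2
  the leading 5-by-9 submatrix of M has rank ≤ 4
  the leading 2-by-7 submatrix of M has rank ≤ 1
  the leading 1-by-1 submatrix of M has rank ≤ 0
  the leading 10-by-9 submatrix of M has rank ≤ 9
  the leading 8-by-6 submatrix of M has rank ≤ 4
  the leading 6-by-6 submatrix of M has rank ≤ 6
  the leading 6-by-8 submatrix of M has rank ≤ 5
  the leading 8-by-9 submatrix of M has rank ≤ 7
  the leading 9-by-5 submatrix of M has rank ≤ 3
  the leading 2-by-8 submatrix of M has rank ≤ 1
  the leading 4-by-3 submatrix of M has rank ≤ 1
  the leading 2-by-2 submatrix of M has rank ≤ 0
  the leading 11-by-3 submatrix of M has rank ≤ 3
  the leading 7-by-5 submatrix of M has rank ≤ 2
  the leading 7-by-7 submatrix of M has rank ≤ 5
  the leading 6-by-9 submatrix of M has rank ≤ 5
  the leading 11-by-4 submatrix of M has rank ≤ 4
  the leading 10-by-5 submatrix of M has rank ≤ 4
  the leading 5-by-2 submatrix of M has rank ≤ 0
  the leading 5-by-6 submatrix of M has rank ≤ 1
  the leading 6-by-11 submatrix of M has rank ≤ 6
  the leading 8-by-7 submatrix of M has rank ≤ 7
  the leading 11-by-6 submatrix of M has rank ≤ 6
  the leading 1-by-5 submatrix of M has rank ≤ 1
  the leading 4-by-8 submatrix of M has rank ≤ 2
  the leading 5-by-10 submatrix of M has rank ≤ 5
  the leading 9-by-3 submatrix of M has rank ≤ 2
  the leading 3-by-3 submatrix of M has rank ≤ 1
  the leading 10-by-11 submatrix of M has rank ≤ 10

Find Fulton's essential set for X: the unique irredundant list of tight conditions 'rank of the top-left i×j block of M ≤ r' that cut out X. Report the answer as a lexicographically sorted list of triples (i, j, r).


Reconstructing r_w from the 33 given conditions:

  0 | 0 | 1 | 1 | 1 | 1 | 1 | 1 | 1 | 1 | 1
  0 | 0 | 1 | 1 | 1 | 1 | 1 | 1 | 2 | 2 | 2
  0 | 0 | 1 | 1 | 1 | 1 | 2 | 2 | 3 | 3 | 3
  0 | 0 | 1 | 1 | 1 | 1 | 2 | 2 | 3 | 4 | 4
  0 | 0 | 1 | 1 | 1 | 1 | 2 | 3 | 4 | 5 | 5
  1 | 1 | 2 | 2 | 2 | 2 | 3 | 4 | 5 | 6 | 6
  1 | 1 | 2 | 2 | 2 | 3 | 4 | 5 | 6 | 7 | 7
  1 | 1 | 2 | 3 | 3 | 4 | 5 | 6 | 7 | 8 | 8
  1 | 1 | 2 | 3 | 3 | 4 | 5 | 6 | 7 | 8 | 9
  1 | 1 | 2 | 3 | 4 | 5 | 6 | 7 | 8 | 9 | 10
  1 | 2 | 3 | 4 | 5 | 6 | 7 | 8 | 9 | 10 | 11

giving w = (3, 9, 7, 10, 8, 1, 6, 4, 11, 5, 2) via Δ²R.

7 SE-corners of the 32-cell Rothe diagram give Ess(w):

[(2, 8, 1), (4, 8, 2), (5, 2, 0), (5, 6, 1), (7, 5, 2), (9, 5, 3), (10, 2, 1)]


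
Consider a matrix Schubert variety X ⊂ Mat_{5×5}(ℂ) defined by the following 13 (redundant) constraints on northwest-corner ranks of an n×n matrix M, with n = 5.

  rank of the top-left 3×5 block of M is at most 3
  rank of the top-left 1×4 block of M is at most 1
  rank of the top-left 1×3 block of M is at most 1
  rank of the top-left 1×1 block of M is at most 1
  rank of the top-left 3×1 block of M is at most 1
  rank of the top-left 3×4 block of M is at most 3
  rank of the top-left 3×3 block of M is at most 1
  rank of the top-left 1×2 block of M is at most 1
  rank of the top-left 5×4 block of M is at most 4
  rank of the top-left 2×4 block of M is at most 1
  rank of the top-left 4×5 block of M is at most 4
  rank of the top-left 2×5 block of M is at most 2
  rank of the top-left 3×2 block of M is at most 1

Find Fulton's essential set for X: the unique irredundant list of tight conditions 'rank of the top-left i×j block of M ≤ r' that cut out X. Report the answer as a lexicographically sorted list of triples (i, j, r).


Computing R[i][j] = min implied NW-rank bound (n=5, 13 conditions):

  row 1: 1, 1, 1, 1, 1
  row 2: 1, 1, 1, 1, 2
  row 3: 1, 1, 1, 2, 3
  row 4: 1, 2, 2, 3, 4
  row 5: 1, 2, 3, 4, 5

so w = (1, 5, 4, 2, 3).

|D(w)|=5, |Ess(w)|=2:

[(2, 4, 1), (3, 3, 1)]


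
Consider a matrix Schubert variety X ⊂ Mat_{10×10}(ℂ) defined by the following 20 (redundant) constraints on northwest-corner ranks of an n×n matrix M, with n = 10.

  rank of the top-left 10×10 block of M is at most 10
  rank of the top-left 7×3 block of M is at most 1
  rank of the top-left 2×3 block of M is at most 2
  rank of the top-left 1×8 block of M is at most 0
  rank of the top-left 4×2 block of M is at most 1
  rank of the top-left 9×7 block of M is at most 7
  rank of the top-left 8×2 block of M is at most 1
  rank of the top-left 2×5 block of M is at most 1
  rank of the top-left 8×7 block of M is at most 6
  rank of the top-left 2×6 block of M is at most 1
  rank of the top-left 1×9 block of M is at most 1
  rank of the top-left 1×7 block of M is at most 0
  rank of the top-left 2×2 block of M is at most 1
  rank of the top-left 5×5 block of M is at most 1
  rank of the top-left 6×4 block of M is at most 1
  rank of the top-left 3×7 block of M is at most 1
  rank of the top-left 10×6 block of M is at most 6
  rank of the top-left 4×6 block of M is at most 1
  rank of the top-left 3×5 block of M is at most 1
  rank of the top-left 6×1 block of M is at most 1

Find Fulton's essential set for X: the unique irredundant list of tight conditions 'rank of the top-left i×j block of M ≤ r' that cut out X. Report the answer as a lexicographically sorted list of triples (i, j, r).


Propagating the 20 rank bounds to every northwest block:

  R[1]: 0  0  0  0  0  0  0  0  1  1
  R[2]: 1  1  1  1  1  1  1  1  2  2
  R[3]: 1  1  1  1  1  1  1  2  3  3
  R[4]: 1  1  1  1  1  1  2  3  4  4
  R[5]: 1  1  1  1  1  2  3  4  5  5
  R[6]: 1  1  1  1  2  3  4  5  6  6
  R[7]: 1  1  1  2  3  4  5  6  7  7
  R[8]: 1  1  2  3  4  5  6  7  8  8
  R[9]: 1  2  3  4  5  6  7  8  9  9
  R[10]: 1  2  3  4  5  6  7  8  9  10

reading off 1-entries of Δ²R: w = (9, 1, 8, 7, 6, 5, 4, 3, 2, 10).

7 SE-corners of the 29-cell Rothe diagram give Ess(w):

[(1, 8, 0), (3, 7, 1), (4, 6, 1), (5, 5, 1), (6, 4, 1), (7, 3, 1), (8, 2, 1)]


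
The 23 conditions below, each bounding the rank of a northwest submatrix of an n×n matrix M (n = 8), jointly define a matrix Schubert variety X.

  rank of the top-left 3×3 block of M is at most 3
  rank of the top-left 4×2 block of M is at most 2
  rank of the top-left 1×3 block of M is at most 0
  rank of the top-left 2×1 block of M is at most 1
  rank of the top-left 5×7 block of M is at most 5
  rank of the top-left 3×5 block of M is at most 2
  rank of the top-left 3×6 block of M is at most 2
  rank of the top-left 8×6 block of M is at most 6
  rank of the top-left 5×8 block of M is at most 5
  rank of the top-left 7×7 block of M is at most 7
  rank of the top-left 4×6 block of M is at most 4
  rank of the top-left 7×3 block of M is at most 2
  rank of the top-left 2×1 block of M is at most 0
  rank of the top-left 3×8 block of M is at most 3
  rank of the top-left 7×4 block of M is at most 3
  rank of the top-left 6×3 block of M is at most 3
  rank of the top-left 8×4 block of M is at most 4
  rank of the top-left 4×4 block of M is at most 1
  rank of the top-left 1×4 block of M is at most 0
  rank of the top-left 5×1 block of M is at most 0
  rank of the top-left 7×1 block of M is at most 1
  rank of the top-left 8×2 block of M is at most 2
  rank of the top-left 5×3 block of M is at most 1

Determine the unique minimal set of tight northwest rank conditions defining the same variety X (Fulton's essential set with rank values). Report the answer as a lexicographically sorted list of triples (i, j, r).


Reconstructing r_w from the 23 given conditions:

  row 1: 0, 0, 0, 0, 1, 1, 1, 1
  row 2: 0, 1, 1, 1, 2, 2, 2, 2
  row 3: 0, 1, 1, 1, 2, 2, 3, 3
  row 4: 0, 1, 1, 1, 2, 3, 4, 4
  row 5: 0, 1, 1, 2, 3, 4, 5, 5
  row 6: 1, 2, 2, 3, 4, 5, 6, 6
  row 7: 1, 2, 2, 3, 4, 5, 6, 7
  row 8: 1, 2, 3, 4, 5, 6, 7, 8

second differences of R give the permutation w = (5, 2, 7, 6, 4, 1, 8, 3).

Rothe diagram D(w) (15 cells), 6 SE-corners (essential conditions):

[(1, 4, 0), (3, 6, 2), (4, 4, 1), (5, 1, 0), (5, 3, 1), (7, 3, 2)]


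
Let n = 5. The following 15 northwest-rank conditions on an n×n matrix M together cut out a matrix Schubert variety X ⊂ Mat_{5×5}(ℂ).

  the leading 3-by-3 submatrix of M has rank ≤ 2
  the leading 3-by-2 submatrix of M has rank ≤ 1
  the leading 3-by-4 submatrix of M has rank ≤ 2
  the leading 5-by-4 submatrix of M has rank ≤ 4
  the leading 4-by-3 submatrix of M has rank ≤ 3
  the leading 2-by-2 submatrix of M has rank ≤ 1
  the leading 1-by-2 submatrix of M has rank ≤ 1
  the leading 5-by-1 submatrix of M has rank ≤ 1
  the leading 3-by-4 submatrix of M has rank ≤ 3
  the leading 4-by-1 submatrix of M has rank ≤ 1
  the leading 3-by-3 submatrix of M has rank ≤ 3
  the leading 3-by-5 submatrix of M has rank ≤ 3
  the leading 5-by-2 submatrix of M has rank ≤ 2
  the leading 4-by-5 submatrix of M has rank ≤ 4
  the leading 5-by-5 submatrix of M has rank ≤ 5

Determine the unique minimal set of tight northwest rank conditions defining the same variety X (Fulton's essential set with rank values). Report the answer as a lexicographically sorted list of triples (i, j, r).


Propagating the 15 rank bounds to every northwest block:

  row 1: 1, 1, 1, 1, 1
  row 2: 1, 1, 2, 2, 2
  row 3: 1, 1, 2, 2, 3
  row 4: 1, 2, 3, 3, 4
  row 5: 1, 2, 3, 4, 5

giving w = (1, 3, 5, 2, 4) via Δ²R.

|D(w)|=3, |Ess(w)|=2:

[(3, 2, 1), (3, 4, 2)]


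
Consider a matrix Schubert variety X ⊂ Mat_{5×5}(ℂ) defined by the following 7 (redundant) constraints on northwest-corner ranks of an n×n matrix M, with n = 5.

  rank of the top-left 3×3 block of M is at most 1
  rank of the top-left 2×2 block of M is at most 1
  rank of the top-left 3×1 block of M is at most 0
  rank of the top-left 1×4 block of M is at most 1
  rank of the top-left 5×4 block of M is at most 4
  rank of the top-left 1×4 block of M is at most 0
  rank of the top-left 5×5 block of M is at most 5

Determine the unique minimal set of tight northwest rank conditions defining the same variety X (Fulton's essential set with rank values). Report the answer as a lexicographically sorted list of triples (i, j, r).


Computing R[i][j] = min implied NW-rank bound (n=5, 7 conditions):

  i=1: 0 | 0 | 0 | 0 | 1
  i=2: 0 | 1 | 1 | 1 | 2
  i=3: 0 | 1 | 1 | 2 | 3
  i=4: 1 | 2 | 2 | 3 | 4
  i=5: 1 | 2 | 3 | 4 | 5

second differences of R give the permutation w = (5, 2, 4, 1, 3).

3 SE-corners of the 7-cell Rothe diagram give Ess(w):

[(1, 4, 0), (3, 1, 0), (3, 3, 1)]


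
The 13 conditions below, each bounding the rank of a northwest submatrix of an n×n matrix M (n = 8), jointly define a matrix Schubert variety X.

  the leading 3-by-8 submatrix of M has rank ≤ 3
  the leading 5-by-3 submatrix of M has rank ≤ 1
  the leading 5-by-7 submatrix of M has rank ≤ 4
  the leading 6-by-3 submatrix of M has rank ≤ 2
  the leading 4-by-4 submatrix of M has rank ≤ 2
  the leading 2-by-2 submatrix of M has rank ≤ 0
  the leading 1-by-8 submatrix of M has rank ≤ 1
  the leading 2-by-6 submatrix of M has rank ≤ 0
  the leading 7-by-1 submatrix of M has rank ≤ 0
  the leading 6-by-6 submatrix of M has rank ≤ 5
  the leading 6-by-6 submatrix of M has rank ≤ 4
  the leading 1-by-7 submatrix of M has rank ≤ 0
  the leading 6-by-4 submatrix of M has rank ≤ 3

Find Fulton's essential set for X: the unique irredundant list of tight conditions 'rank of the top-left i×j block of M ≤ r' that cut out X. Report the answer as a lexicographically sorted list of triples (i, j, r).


Computing R[i][j] = min implied NW-rank bound (n=8, 13 conditions):

  R[1]: 0, 0, 0, 0, 0, 0, 0, 1
  R[2]: 0, 0, 0, 0, 0, 0, 1, 2
  R[3]: 0, 1, 1, 1, 1, 1, 2, 3
  R[4]: 0, 1, 1, 2, 2, 2, 3, 4
  R[5]: 0, 1, 1, 2, 3, 3, 4, 5
  R[6]: 0, 1, 2, 3, 4, 4, 5, 6
  R[7]: 0, 1, 2, 3, 4, 5, 6, 7
  R[8]: 1, 2, 3, 4, 5, 6, 7, 8

giving w = (8, 7, 2, 4, 5, 3, 6, 1) via Δ²R.

Fulton essential set (4 of the 20 Rothe cells):

[(1, 7, 0), (2, 6, 0), (5, 3, 1), (7, 1, 0)]


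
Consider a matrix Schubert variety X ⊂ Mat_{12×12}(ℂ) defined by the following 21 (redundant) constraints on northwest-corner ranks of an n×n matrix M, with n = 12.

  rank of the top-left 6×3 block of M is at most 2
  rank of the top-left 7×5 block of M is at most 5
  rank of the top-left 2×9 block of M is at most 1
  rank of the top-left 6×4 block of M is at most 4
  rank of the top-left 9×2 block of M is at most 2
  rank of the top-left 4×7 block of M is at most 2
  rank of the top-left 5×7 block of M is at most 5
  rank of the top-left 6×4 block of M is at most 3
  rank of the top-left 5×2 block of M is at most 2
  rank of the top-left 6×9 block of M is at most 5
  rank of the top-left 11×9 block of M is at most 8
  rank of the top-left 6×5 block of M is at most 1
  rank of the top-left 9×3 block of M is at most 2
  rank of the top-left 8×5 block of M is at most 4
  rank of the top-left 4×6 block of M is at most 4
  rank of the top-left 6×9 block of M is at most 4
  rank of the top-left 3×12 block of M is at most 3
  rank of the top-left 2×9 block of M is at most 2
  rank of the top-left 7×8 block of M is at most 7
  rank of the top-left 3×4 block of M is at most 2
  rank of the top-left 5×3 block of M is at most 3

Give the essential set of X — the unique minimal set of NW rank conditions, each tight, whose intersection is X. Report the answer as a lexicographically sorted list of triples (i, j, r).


Computing R[i][j] = min implied NW-rank bound (n=12, 21 conditions):

  row 1: 1 | 1 | 1 | 1 | 1 | 1 | 1 | 1 | 1 | 1 | 1 | 1
  row 2: 1 | 1 | 1 | 1 | 1 | 1 | 1 | 1 | 1 | 2 | 2 | 2
  row 3: 1 | 1 | 1 | 1 | 1 | 2 | 2 | 2 | 2 | 3 | 3 | 3
  row 4: 1 | 1 | 1 | 1 | 1 | 2 | 2 | 3 | 3 | 4 | 4 | 4
  row 5: 1 | 1 | 1 | 1 | 1 | 2 | 3 | 4 | 4 | 5 | 5 | 5
  row 6: 1 | 1 | 1 | 1 | 1 | 2 | 3 | 4 | 4 | 5 | 6 | 6
  row 7: 1 | 2 | 2 | 2 | 2 | 3 | 4 | 5 | 5 | 6 | 7 | 7
  row 8: 1 | 2 | 2 | 3 | 3 | 4 | 5 | 6 | 6 | 7 | 8 | 8
  row 9: 1 | 2 | 2 | 3 | 4 | 5 | 6 | 7 | 7 | 8 | 9 | 9
  row 10: 1 | 2 | 3 | 4 | 5 | 6 | 7 | 8 | 8 | 9 | 10 | 10
  row 11: 1 | 2 | 3 | 4 | 5 | 6 | 7 | 8 | 8 | 9 | 10 | 11
  row 12: 1 | 2 | 3 | 4 | 5 | 6 | 7 | 8 | 9 | 10 | 11 | 12

second differences of R give the permutation w = (1, 10, 6, 8, 7, 11, 2, 4, 5, 3, 12, 9).

6 SE-corners of the 29-cell Rothe diagram give Ess(w):

[(2, 9, 1), (4, 7, 2), (6, 5, 1), (6, 9, 4), (9, 3, 2), (11, 9, 8)]


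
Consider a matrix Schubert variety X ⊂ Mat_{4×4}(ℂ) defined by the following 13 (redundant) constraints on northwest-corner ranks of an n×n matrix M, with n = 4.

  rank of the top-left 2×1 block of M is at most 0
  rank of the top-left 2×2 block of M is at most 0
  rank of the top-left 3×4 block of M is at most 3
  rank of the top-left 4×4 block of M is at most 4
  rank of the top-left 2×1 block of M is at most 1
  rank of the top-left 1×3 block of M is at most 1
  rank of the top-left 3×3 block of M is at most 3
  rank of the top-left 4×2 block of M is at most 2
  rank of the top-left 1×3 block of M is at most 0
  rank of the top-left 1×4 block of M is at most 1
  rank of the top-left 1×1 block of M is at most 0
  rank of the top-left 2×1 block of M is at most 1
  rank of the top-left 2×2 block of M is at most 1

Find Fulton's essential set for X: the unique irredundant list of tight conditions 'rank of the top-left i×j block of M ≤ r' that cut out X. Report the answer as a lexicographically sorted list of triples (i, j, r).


Recovering R(i,j) via the rank-extension bound from the 13 conditions:

  row 1: 0 | 0 | 0 | 1
  row 2: 0 | 0 | 1 | 2
  row 3: 1 | 1 | 2 | 3
  row 4: 1 | 2 | 3 | 4

the unique w with this rank table is (4, 3, 1, 2).

Rothe diagram D(w) (5 cells), 2 SE-corners (essential conditions):

[(1, 3, 0), (2, 2, 0)]


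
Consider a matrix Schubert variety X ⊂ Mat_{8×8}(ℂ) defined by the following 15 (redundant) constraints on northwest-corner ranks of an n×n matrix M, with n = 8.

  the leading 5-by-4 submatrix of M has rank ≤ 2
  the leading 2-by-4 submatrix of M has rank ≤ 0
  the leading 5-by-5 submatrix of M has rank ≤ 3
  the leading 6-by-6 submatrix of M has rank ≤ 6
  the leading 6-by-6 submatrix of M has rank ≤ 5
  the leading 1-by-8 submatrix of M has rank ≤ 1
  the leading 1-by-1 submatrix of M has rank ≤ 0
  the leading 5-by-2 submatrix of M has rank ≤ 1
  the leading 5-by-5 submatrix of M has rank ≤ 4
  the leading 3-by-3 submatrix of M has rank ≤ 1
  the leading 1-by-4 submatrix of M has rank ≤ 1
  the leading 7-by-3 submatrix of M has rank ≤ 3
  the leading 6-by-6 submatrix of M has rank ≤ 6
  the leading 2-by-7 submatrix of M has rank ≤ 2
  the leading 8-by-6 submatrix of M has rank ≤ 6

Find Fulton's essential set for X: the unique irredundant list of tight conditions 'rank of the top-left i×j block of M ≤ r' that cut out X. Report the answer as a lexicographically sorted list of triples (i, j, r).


Recovering R(i,j) via the rank-extension bound from the 15 conditions:

  i=1: 0 | 0 | 0 | 0 | 1 | 1 | 1 | 1
  i=2: 0 | 0 | 0 | 0 | 1 | 2 | 2 | 2
  i=3: 1 | 1 | 1 | 1 | 2 | 3 | 3 | 3
  i=4: 1 | 1 | 2 | 2 | 3 | 4 | 4 | 4
  i=5: 1 | 1 | 2 | 2 | 3 | 4 | 5 | 5
  i=6: 1 | 2 | 3 | 3 | 4 | 5 | 6 | 6
  i=7: 1 | 2 | 3 | 4 | 5 | 6 | 7 | 7
  i=8: 1 | 2 | 3 | 4 | 5 | 6 | 7 | 8

giving w = (5, 6, 1, 3, 7, 2, 4, 8) via Δ²R.

D(w) has 11 cells with 3 SE-corners; essential set:

[(2, 4, 0), (5, 2, 1), (5, 4, 2)]


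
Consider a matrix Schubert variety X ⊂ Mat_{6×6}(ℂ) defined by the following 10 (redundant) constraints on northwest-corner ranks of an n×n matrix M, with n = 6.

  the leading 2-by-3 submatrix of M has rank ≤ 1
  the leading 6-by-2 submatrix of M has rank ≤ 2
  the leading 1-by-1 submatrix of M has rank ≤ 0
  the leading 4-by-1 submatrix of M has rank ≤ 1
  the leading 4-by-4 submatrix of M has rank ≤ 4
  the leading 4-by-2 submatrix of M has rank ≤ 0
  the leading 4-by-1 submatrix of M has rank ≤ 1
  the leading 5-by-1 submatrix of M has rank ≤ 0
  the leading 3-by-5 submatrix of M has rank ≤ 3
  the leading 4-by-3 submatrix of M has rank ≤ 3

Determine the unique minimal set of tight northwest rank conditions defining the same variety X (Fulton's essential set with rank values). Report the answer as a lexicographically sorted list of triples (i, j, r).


Reconstructing r_w from the 10 given conditions:

  0  0  1  1  1  1
  0  0  1  2  2  2
  0  0  1  2  3  3
  0  0  1  2  3  4
  0  1  2  3  4  5
  1  2  3  4  5  6

hence w(1..6) = (3, 4, 5, 6, 2, 1).

D(w) has 9 cells with 2 SE-corners; essential set:

[(4, 2, 0), (5, 1, 0)]


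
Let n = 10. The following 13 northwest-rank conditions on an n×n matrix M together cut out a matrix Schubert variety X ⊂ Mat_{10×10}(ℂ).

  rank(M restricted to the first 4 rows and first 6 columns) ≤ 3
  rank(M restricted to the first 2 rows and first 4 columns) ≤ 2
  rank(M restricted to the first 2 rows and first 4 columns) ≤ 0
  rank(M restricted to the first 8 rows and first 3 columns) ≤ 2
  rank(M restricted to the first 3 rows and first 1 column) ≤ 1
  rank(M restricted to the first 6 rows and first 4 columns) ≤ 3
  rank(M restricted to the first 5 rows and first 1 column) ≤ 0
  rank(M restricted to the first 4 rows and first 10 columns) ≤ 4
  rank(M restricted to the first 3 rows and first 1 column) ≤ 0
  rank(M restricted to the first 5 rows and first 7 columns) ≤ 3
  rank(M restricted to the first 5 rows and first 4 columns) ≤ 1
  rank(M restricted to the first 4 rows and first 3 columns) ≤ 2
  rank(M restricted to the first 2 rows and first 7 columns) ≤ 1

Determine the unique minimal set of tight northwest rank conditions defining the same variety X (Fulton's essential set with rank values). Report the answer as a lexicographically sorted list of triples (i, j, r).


Reconstructing r_w from the 13 given conditions:

  row 1: 0 | 0 | 0 | 0 | 1 | 1 | 1 | 1 | 1 | 1
  row 2: 0 | 0 | 0 | 0 | 1 | 1 | 1 | 2 | 2 | 2
  row 3: 0 | 1 | 1 | 1 | 2 | 2 | 2 | 3 | 3 | 3
  row 4: 0 | 1 | 1 | 1 | 2 | 3 | 3 | 4 | 4 | 4
  row 5: 0 | 1 | 1 | 1 | 2 | 3 | 3 | 4 | 5 | 5
  row 6: 1 | 2 | 2 | 2 | 3 | 4 | 4 | 5 | 6 | 6
  row 7: 1 | 2 | 2 | 3 | 4 | 5 | 5 | 6 | 7 | 7
  row 8: 1 | 2 | 2 | 3 | 4 | 5 | 6 | 7 | 8 | 8
  row 9: 1 | 2 | 3 | 4 | 5 | 6 | 7 | 8 | 9 | 9
  row 10: 1 | 2 | 3 | 4 | 5 | 6 | 7 | 8 | 9 | 10

giving w = (5, 8, 2, 6, 9, 1, 4, 7, 3, 10) via Δ²R.

6 SE-corners of the 20-cell Rothe diagram give Ess(w):

[(2, 4, 0), (2, 7, 1), (5, 1, 0), (5, 4, 1), (5, 7, 3), (8, 3, 2)]


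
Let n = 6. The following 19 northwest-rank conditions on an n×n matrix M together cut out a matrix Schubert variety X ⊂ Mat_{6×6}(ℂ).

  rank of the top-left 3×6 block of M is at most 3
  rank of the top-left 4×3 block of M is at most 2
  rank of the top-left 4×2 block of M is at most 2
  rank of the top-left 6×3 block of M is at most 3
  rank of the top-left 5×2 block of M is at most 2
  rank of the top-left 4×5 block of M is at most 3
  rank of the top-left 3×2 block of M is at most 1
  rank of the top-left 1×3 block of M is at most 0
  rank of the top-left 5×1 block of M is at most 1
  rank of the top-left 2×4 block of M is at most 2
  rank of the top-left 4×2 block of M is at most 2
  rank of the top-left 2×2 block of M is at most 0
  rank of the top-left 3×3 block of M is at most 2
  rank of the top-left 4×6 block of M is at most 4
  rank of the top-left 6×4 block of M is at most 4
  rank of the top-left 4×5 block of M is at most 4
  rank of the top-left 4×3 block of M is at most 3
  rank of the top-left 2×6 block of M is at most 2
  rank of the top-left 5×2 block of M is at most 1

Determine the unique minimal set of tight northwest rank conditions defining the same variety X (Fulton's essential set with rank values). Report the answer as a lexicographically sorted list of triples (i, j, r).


Computing R[i][j] = min implied NW-rank bound (n=6, 19 conditions):

  0  0  0  1  1  1
  0  0  1  2  2  2
  1  1  2  3  3  3
  1  1  2  3  3  4
  1  1  2  3  4  5
  1  2  3  4  5  6

hence w(1..6) = (4, 3, 1, 6, 5, 2).

Rothe diagram D(w) (8 cells), 4 SE-corners (essential conditions):

[(1, 3, 0), (2, 2, 0), (4, 5, 3), (5, 2, 1)]


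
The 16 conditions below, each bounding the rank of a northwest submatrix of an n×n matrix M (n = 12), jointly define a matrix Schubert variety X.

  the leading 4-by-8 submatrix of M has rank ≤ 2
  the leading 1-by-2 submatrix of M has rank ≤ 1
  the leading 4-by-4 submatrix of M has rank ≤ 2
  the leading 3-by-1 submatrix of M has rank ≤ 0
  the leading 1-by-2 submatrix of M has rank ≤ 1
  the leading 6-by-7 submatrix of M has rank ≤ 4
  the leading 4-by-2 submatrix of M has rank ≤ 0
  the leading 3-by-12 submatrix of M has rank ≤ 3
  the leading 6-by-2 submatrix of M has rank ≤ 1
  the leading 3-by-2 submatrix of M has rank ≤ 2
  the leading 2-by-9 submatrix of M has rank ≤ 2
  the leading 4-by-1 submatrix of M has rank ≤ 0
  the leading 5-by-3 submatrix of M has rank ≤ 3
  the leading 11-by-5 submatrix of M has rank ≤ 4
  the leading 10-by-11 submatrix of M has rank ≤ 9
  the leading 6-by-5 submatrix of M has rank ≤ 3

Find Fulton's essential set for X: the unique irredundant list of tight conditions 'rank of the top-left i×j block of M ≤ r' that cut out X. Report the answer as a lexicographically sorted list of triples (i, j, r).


The tightest implied rank at each (i,j), from the 16 conditions:

  R[1]: 0, 0, 1, 1, 1, 1, 1, 1, 1, 1, 1, 1
  R[2]: 0, 0, 1, 2, 2, 2, 2, 2, 2, 2, 2, 2
  R[3]: 0, 0, 1, 2, 2, 2, 2, 2, 3, 3, 3, 3
  R[4]: 0, 0, 1, 2, 2, 2, 2, 2, 3, 4, 4, 4
  R[5]: 1, 1, 2, 3, 3, 3, 3, 3, 4, 5, 5, 5
  R[6]: 1, 1, 2, 3, 3, 4, 4, 4, 5, 6, 6, 6
  R[7]: 1, 2, 3, 4, 4, 5, 5, 5, 6, 7, 7, 7
  R[8]: 1, 2, 3, 4, 4, 5, 6, 6, 7, 8, 8, 8
  R[9]: 1, 2, 3, 4, 4, 5, 6, 7, 8, 9, 9, 9
  R[10]: 1, 2, 3, 4, 4, 5, 6, 7, 8, 9, 9, 10
  R[11]: 1, 2, 3, 4, 4, 5, 6, 7, 8, 9, 10, 11
  R[12]: 1, 2, 3, 4, 5, 6, 7, 8, 9, 10, 11, 12

giving w = (3, 4, 9, 10, 1, 6, 2, 7, 8, 12, 11, 5) via Δ²R.

6 SE-corners of the 23-cell Rothe diagram give Ess(w):

[(4, 2, 0), (4, 8, 2), (6, 2, 1), (6, 5, 3), (10, 11, 9), (11, 5, 4)]
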